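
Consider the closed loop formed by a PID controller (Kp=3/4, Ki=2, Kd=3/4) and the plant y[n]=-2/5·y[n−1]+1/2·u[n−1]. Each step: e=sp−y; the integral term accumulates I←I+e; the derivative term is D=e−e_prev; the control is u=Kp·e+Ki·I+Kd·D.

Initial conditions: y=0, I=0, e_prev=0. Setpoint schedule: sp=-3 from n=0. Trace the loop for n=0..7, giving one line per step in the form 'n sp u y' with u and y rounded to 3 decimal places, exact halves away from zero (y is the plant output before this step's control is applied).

(exact arithmetic carried between steps; '≈' marks a value shown rounded to 6 d.p. or computed from one; I and e_prev carry over from the previous line; the table rounds u and y to 3 d.p., halves away from zero)
n=0: y=0, sp=-3, e=sp−y=-3; I=-3, D=e−e_prev=-3; u=3/4·(-3)+2·(-3)+3/4·(-3)=-10.5; next y=-2/5·0+1/2·(-10.5)=-5.25
n=1: y=-5.25, sp=-3, e=sp−y=2.25; I=-0.75, D=e−e_prev=5.25; u=3/4·2.25+2·(-0.75)+3/4·5.25=4.125; next y=-2/5·(-5.25)+1/2·4.125=4.1625
n=2: y=4.1625, sp=-3, e=sp−y=-7.1625; I=-7.9125, D=e−e_prev=-9.4125; u=3/4·(-7.1625)+2·(-7.9125)+3/4·(-9.4125)=-28.25625; next y=-2/5·4.1625+1/2·(-28.25625)=-15.793125
n=3: y=-15.793125, sp=-3, e=sp−y=12.793125; I=4.880625, D=e−e_prev=19.955625; u=3/4·12.793125+2·4.880625+3/4·19.955625≈34.322813; next y=-2/5·(-15.793125)+1/2·34.322813≈23.478656
n=4: y≈23.478656, sp=-3, e=sp−y≈-26.478656; I≈-21.598031, D=e−e_prev≈-39.271781; u=3/4·(-26.478656)+2·(-21.598031)+3/4·(-39.271781)≈-92.508891; next y=-2/5·23.478656+1/2·(-92.508891)≈-55.645908
n=5: y≈-55.645908, sp=-3, e=sp−y≈52.645908; I≈31.047877, D=e−e_prev≈79.124564; u=3/4·52.645908+2·31.047877+3/4·79.124564≈160.923607; next y=-2/5·(-55.645908)+1/2·160.923607≈102.720167
n=6: y≈102.720167, sp=-3, e=sp−y≈-105.720167; I≈-74.672290, D=e−e_prev≈-158.366074; u=3/4·(-105.720167)+2·(-74.672290)+3/4·(-158.366074)≈-347.409261; next y=-2/5·102.720167+1/2·(-347.409261)≈-214.792697
n=7: y≈-214.792697, sp=-3, e=sp−y≈211.792697; I≈137.120407, D=e−e_prev≈317.512864; u=3/4·211.792697+2·137.120407+3/4·317.512864≈671.219985; next y=-2/5·(-214.792697)+1/2·671.219985≈421.527071

0 -3 -10.500 0.000
1 -3 4.125 -5.250
2 -3 -28.256 4.163
3 -3 34.323 -15.793
4 -3 -92.509 23.479
5 -3 160.924 -55.646
6 -3 -347.409 102.720
7 -3 671.220 -214.793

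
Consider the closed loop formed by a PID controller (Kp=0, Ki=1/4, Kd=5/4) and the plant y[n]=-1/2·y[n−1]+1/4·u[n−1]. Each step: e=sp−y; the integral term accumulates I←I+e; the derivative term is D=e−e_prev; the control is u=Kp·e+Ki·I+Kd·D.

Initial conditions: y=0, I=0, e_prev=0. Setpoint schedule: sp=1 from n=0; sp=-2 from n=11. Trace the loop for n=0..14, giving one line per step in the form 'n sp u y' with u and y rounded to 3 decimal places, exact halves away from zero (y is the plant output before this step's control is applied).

(exact arithmetic carried between steps; '≈' marks a value shown rounded to 6 d.p. or computed from one; I and e_prev carry over from the previous line; the table rounds u and y to 3 d.p., halves away from zero)
n=0: y=0, sp=1, e=sp−y=1; I=1, D=e−e_prev=1; u=0·1+1/4·1+5/4·1=1.5; next y=-1/2·0+1/4·1.5=0.375
n=1: y=0.375, sp=1, e=sp−y=0.625; I=1.625, D=e−e_prev=-0.375; u=0·0.625+1/4·1.625+5/4·(-0.375)=-0.0625; next y=-1/2·0.375+1/4·(-0.0625)=-0.203125
n=2: y=-0.203125, sp=1, e=sp−y=1.203125; I=2.828125, D=e−e_prev=0.578125; u=0·1.203125+1/4·2.828125+5/4·0.578125≈1.429688; next y=-1/2·(-0.203125)+1/4·1.429688≈0.458984
n=3: y≈0.458984, sp=1, e=sp−y≈0.541016; I≈3.369141, D=e−e_prev≈-0.662109; u=0·0.541016+1/4·3.369141+5/4·(-0.662109)≈0.014648; next y=-1/2·0.458984+1/4·0.014648≈-0.225830
n=4: y≈-0.225830, sp=1, e=sp−y≈1.225830; I≈4.594971, D=e−e_prev≈0.684814; u=0·1.225830+1/4·4.594971+5/4·0.684814≈2.004761; next y=-1/2·(-0.225830)+1/4·2.004761≈0.614105
n=5: y≈0.614105, sp=1, e=sp−y≈0.385895; I≈4.980865, D=e−e_prev≈-0.839935; u=0·0.385895+1/4·4.980865+5/4·(-0.839935)≈0.195297; next y=-1/2·0.614105+1/4·0.195297≈-0.258228
n=6: y≈-0.258228, sp=1, e=sp−y≈1.258228; I≈6.239094, D=e−e_prev≈0.872334; u=0·1.258228+1/4·6.239094+5/4·0.872334≈2.650190; next y=-1/2·(-0.258228)+1/4·2.650190≈0.791662
n=7: y≈0.791662, sp=1, e=sp−y≈0.208338; I≈6.447432, D=e−e_prev≈-1.049890; u=0·0.208338+1/4·6.447432+5/4·(-1.049890)≈0.299495; next y=-1/2·0.791662+1/4·0.299495≈-0.320957
n=8: y≈-0.320957, sp=1, e=sp−y≈1.320957; I≈7.768389, D=e−e_prev≈1.112619; u=0·1.320957+1/4·7.768389+5/4·1.112619≈3.332871; next y=-1/2·(-0.320957)+1/4·3.332871≈0.993696
n=9: y≈0.993696, sp=1, e=sp−y≈0.006304; I≈7.774693, D=e−e_prev≈-1.314653; u=0·0.006304+1/4·7.774693+5/4·(-1.314653)≈0.300357; next y=-1/2·0.993696+1/4·0.300357≈-0.421759
n=10: y≈-0.421759, sp=1, e=sp−y≈1.421759; I≈9.196452, D=e−e_prev≈1.415455; u=0·1.421759+1/4·9.196452+5/4·1.415455≈4.068432; next y=-1/2·(-0.421759)+1/4·4.068432≈1.227987
n=11: y≈1.227987, sp=-2, e=sp−y≈-3.227987; I≈5.968464, D=e−e_prev≈-4.649746; u=0·(-3.227987)+1/4·5.968464+5/4·(-4.649746)≈-4.320067; next y=-1/2·1.227987+1/4·(-4.320067)≈-1.694010
n=12: y≈-1.694010, sp=-2, e=sp−y≈-0.305990; I≈5.662475, D=e−e_prev≈2.921998; u=0·(-0.305990)+1/4·5.662475+5/4·2.921998≈5.068116; next y=-1/2·(-1.694010)+1/4·5.068116≈2.114034
n=13: y≈2.114034, sp=-2, e=sp−y≈-4.114034; I≈1.548441, D=e−e_prev≈-3.808045; u=0·(-4.114034)+1/4·1.548441+5/4·(-3.808045)≈-4.372946; next y=-1/2·2.114034+1/4·(-4.372946)≈-2.150253
n=14: y≈-2.150253, sp=-2, e=sp−y≈0.150253; I≈1.698694, D=e−e_prev≈4.264288; u=0·0.150253+1/4·1.698694+5/4·4.264288≈5.755033; next y=-1/2·(-2.150253)+1/4·5.755033≈2.513885

0 1 1.500 0.000
1 1 -0.063 0.375
2 1 1.430 -0.203
3 1 0.015 0.459
4 1 2.005 -0.226
5 1 0.195 0.614
6 1 2.650 -0.258
7 1 0.299 0.792
8 1 3.333 -0.321
9 1 0.300 0.994
10 1 4.068 -0.422
11 -2 -4.320 1.228
12 -2 5.068 -1.694
13 -2 -4.373 2.114
14 -2 5.755 -2.150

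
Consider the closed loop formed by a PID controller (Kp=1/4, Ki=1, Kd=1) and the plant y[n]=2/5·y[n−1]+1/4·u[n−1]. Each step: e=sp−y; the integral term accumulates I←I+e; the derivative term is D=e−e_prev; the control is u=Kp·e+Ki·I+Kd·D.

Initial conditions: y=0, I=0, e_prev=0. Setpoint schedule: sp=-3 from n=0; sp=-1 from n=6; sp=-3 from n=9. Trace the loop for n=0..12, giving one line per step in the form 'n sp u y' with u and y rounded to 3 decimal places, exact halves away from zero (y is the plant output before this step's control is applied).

0 -3 -6.750 0.000
1 -3 -2.953 -1.688
2 -3 -6.570 -1.413
3 -3 -6.095 -2.208
4 -3 -7.234 -2.407
5 -3 -7.206 -2.771
6 -1 -2.987 -2.910
7 -1 -5.464 -1.911
8 -1 -3.060 -2.130
9 -3 -7.804 -1.617
10 -3 -4.467 -2.598
11 -3 -6.844 -2.156
12 -3 -6.307 -2.573

(exact arithmetic carried between steps; '≈' marks a value shown rounded to 6 d.p. or computed from one; I and e_prev carry over from the previous line; the table rounds u and y to 3 d.p., halves away from zero)
n=0: y=0, sp=-3, e=sp−y=-3; I=-3, D=e−e_prev=-3; u=1/4·(-3)+1·(-3)+1·(-3)=-6.75; next y=2/5·0+1/4·(-6.75)=-1.6875
n=1: y=-1.6875, sp=-3, e=sp−y=-1.3125; I=-4.3125, D=e−e_prev=1.6875; u=1/4·(-1.3125)+1·(-4.3125)+1·1.6875=-2.953125; next y=2/5·(-1.6875)+1/4·(-2.953125)≈-1.413281
n=2: y≈-1.413281, sp=-3, e=sp−y≈-1.586719; I≈-5.899219, D=e−e_prev≈-0.274219; u=1/4·(-1.586719)+1·(-5.899219)+1·(-0.274219)≈-6.570117; next y=2/5·(-1.413281)+1/4·(-6.570117)≈-2.207842
n=3: y≈-2.207842, sp=-3, e=sp−y≈-0.792158; I≈-6.691377, D=e−e_prev≈0.794561; u=1/4·(-0.792158)+1·(-6.691377)+1·0.794561≈-6.094856; next y=2/5·(-2.207842)+1/4·(-6.094856)≈-2.406851
n=4: y≈-2.406851, sp=-3, e=sp−y≈-0.593149; I≈-7.284526, D=e−e_prev≈0.199009; u=1/4·(-0.593149)+1·(-7.284526)+1·0.199009≈-7.233805; next y=2/5·(-2.406851)+1/4·(-7.233805)≈-2.771191
n=5: y≈-2.771191, sp=-3, e=sp−y≈-0.228809; I≈-7.513335, D=e−e_prev≈0.364341; u=1/4·(-0.228809)+1·(-7.513335)+1·0.364341≈-7.206196; next y=2/5·(-2.771191)+1/4·(-7.206196)≈-2.910026
n=6: y≈-2.910026, sp=-1, e=sp−y≈1.910026; I≈-5.603309, D=e−e_prev≈2.138834; u=1/4·1.910026+1·(-5.603309)+1·2.138834≈-2.986969; next y=2/5·(-2.910026)+1/4·(-2.986969)≈-1.910752
n=7: y≈-1.910752, sp=-1, e=sp−y≈0.910752; I≈-4.692557, D=e−e_prev≈-0.999273; u=1/4·0.910752+1·(-4.692557)+1·(-0.999273)≈-5.464142; next y=2/5·(-1.910752)+1/4·(-5.464142)≈-2.130336
n=8: y≈-2.130336, sp=-1, e=sp−y≈1.130336; I≈-3.562220, D=e−e_prev≈0.219584; u=1/4·1.130336+1·(-3.562220)+1·0.219584≈-3.060052; next y=2/5·(-2.130336)+1/4·(-3.060052)≈-1.617148
n=9: y≈-1.617148, sp=-3, e=sp−y≈-1.382852; I≈-4.945073, D=e−e_prev≈-2.513189; u=1/4·(-1.382852)+1·(-4.945073)+1·(-2.513189)≈-7.803975; next y=2/5·(-1.617148)+1/4·(-7.803975)≈-2.597853
n=10: y≈-2.597853, sp=-3, e=sp−y≈-0.402147; I≈-5.347220, D=e−e_prev≈0.980705; u=1/4·(-0.402147)+1·(-5.347220)+1·0.980705≈-4.467052; next y=2/5·(-2.597853)+1/4·(-4.467052)≈-2.155904
n=11: y≈-2.155904, sp=-3, e=sp−y≈-0.844096; I≈-6.191316, D=e−e_prev≈-0.441949; u=1/4·(-0.844096)+1·(-6.191316)+1·(-0.441949)≈-6.844289; next y=2/5·(-2.155904)+1/4·(-6.844289)≈-2.573434
n=12: y≈-2.573434, sp=-3, e=sp−y≈-0.426566; I≈-6.617882, D=e−e_prev≈0.417530; u=1/4·(-0.426566)+1·(-6.617882)+1·0.417530≈-6.306994; next y=2/5·(-2.573434)+1/4·(-6.306994)≈-2.606122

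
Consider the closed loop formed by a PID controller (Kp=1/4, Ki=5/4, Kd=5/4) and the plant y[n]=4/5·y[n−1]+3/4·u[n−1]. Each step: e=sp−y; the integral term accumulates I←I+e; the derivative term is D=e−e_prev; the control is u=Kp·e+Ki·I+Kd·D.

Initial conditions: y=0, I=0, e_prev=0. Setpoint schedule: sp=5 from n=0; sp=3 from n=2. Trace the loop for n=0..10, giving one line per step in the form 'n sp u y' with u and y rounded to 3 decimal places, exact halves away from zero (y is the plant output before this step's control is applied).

0 5 13.750 0.000
1 5 -14.609 10.313
2 3 21.944 -2.707
3 3 -31.445 14.293
4 3 48.405 -12.150
5 3 -72.229 26.584
6 3 110.302 -32.904
7 3 -164.773 56.403
8 3 250.974 -78.458
9 3 -376.565 125.464
10 3 570.928 -182.053

(exact arithmetic carried between steps; '≈' marks a value shown rounded to 6 d.p. or computed from one; I and e_prev carry over from the previous line; the table rounds u and y to 3 d.p., halves away from zero)
n=0: y=0, sp=5, e=sp−y=5; I=5, D=e−e_prev=5; u=1/4·5+5/4·5+5/4·5=13.75; next y=4/5·0+3/4·13.75=10.3125
n=1: y=10.3125, sp=5, e=sp−y=-5.3125; I=-0.3125, D=e−e_prev=-10.3125; u=1/4·(-5.3125)+5/4·(-0.3125)+5/4·(-10.3125)=-14.609375; next y=4/5·10.3125+3/4·(-14.609375)≈-2.707031
n=2: y≈-2.707031, sp=3, e=sp−y≈5.707031; I≈5.394531, D=e−e_prev≈11.019531; u=1/4·5.707031+5/4·5.394531+5/4·11.019531≈21.944336; next y=4/5·(-2.707031)+3/4·21.944336≈14.292627
n=3: y≈14.292627, sp=3, e=sp−y≈-11.292627; I≈-5.898096, D=e−e_prev≈-16.999658; u=1/4·(-11.292627)+5/4·(-5.898096)+5/4·(-16.999658)≈-31.445349; next y=4/5·14.292627+3/4·(-31.445349)≈-12.149910
n=4: y≈-12.149910, sp=3, e=sp−y≈15.149910; I≈9.251815, D=e−e_prev≈26.442537; u=1/4·15.149910+5/4·9.251815+5/4·26.442537≈48.405417; next y=4/5·(-12.149910)+3/4·48.405417≈26.584135
n=5: y≈26.584135, sp=3, e=sp−y≈-23.584135; I≈-14.332320, D=e−e_prev≈-38.734045; u=1/4·(-23.584135)+5/4·(-14.332320)+5/4·(-38.734045)≈-72.228990; next y=4/5·26.584135+3/4·(-72.228990)≈-32.904435
n=6: y≈-32.904435, sp=3, e=sp−y≈35.904435; I≈21.572115, D=e−e_prev≈59.488570; u=1/4·35.904435+5/4·21.572115+5/4·59.488570≈110.301964; next y=4/5·(-32.904435)+3/4·110.301964≈56.402925
n=7: y≈56.402925, sp=3, e=sp−y≈-53.402925; I≈-31.830811, D=e−e_prev≈-89.307360; u=1/4·(-53.402925)+5/4·(-31.830811)+5/4·(-89.307360)≈-164.773445; next y=4/5·56.402925+3/4·(-164.773445)≈-78.457743
n=8: y≈-78.457743, sp=3, e=sp−y≈81.457743; I≈49.626933, D=e−e_prev≈134.860668; u=1/4·81.457743+5/4·49.626933+5/4·134.860668≈250.973937; next y=4/5·(-78.457743)+3/4·250.973937≈125.464258
n=9: y≈125.464258, sp=3, e=sp−y≈-122.464258; I≈-72.837326, D=e−e_prev≈-203.922002; u=1/4·(-122.464258)+5/4·(-72.837326)+5/4·(-203.922002)≈-376.565224; next y=4/5·125.464258+3/4·(-376.565224)≈-182.052511
n=10: y≈-182.052511, sp=3, e=sp−y≈185.052511; I≈112.215185, D=e−e_prev≈307.516769; u=1/4·185.052511+5/4·112.215185+5/4·307.516769≈570.928071; next y=4/5·(-182.052511)+3/4·570.928071≈282.554045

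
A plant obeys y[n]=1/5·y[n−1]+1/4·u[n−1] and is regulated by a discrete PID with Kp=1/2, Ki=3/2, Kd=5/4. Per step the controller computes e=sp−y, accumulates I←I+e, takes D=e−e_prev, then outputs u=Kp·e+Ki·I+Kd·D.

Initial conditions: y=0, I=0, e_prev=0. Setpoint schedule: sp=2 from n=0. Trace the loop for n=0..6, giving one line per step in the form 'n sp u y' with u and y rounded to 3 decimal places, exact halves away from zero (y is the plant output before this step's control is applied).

0 2 6.500 0.000
1 2 1.719 1.625
2 2 7.141 0.755
3 2 4.081 1.936
4 2 7.372 1.408
5 2 5.270 2.124
6 2 7.221 1.742

(exact arithmetic carried between steps; '≈' marks a value shown rounded to 6 d.p. or computed from one; I and e_prev carry over from the previous line; the table rounds u and y to 3 d.p., halves away from zero)
n=0: y=0, sp=2, e=sp−y=2; I=2, D=e−e_prev=2; u=1/2·2+3/2·2+5/4·2=6.5; next y=1/5·0+1/4·6.5=1.625
n=1: y=1.625, sp=2, e=sp−y=0.375; I=2.375, D=e−e_prev=-1.625; u=1/2·0.375+3/2·2.375+5/4·(-1.625)=1.71875; next y=1/5·1.625+1/4·1.71875≈0.754688
n=2: y≈0.754688, sp=2, e=sp−y≈1.245313; I≈3.620313, D=e−e_prev≈0.870313; u=1/2·1.245313+3/2·3.620313+5/4·0.870313≈7.141016; next y=1/5·0.754688+1/4·7.141016≈1.936191
n=3: y≈1.936191, sp=2, e=sp−y≈0.063809; I≈3.684121, D=e−e_prev≈-1.181504; u=1/2·0.063809+3/2·3.684121+5/4·(-1.181504)≈4.081206; next y=1/5·1.936191+1/4·4.081206≈1.407540
n=4: y≈1.407540, sp=2, e=sp−y≈0.592460; I≈4.276581, D=e−e_prev≈0.528652; u=1/2·0.592460+3/2·4.276581+5/4·0.528652≈7.371917; next y=1/5·1.407540+1/4·7.371917≈2.124487
n=5: y≈2.124487, sp=2, e=sp−y≈-0.124487; I≈4.152094, D=e−e_prev≈-0.716947; u=1/2·(-0.124487)+3/2·4.152094+5/4·(-0.716947)≈5.269714; next y=1/5·2.124487+1/4·5.269714≈1.742326
n=6: y≈1.742326, sp=2, e=sp−y≈0.257674; I≈4.409768, D=e−e_prev≈0.382161; u=1/2·0.257674+3/2·4.409768+5/4·0.382161≈7.221191; next y=1/5·1.742326+1/4·7.221191≈2.153763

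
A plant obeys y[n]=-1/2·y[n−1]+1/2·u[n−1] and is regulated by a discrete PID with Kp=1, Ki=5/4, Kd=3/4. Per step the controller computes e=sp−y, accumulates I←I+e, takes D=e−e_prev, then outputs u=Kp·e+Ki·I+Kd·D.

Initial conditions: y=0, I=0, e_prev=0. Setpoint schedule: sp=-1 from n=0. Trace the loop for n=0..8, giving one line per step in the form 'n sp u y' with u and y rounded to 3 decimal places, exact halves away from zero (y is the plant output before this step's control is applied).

(exact arithmetic carried between steps; '≈' marks a value shown rounded to 6 d.p. or computed from one; I and e_prev carry over from the previous line; the table rounds u and y to 3 d.p., halves away from zero)
n=0: y=0, sp=-1, e=sp−y=-1; I=-1, D=e−e_prev=-1; u=1·(-1)+5/4·(-1)+3/4·(-1)=-3; next y=-1/2·0+1/2·(-3)=-1.5
n=1: y=-1.5, sp=-1, e=sp−y=0.5; I=-0.5, D=e−e_prev=1.5; u=1·0.5+5/4·(-0.5)+3/4·1.5=1; next y=-1/2·(-1.5)+1/2·1=1.25
n=2: y=1.25, sp=-1, e=sp−y=-2.25; I=-2.75, D=e−e_prev=-2.75; u=1·(-2.25)+5/4·(-2.75)+3/4·(-2.75)=-7.75; next y=-1/2·1.25+1/2·(-7.75)=-4.5
n=3: y=-4.5, sp=-1, e=sp−y=3.5; I=0.75, D=e−e_prev=5.75; u=1·3.5+5/4·0.75+3/4·5.75=8.75; next y=-1/2·(-4.5)+1/2·8.75=6.625
n=4: y=6.625, sp=-1, e=sp−y=-7.625; I=-6.875, D=e−e_prev=-11.125; u=1·(-7.625)+5/4·(-6.875)+3/4·(-11.125)=-24.5625; next y=-1/2·6.625+1/2·(-24.5625)=-15.59375
n=5: y=-15.59375, sp=-1, e=sp−y=14.59375; I=7.71875, D=e−e_prev=22.21875; u=1·14.59375+5/4·7.71875+3/4·22.21875=40.90625; next y=-1/2·(-15.59375)+1/2·40.90625=28.25
n=6: y=28.25, sp=-1, e=sp−y=-29.25; I=-21.53125, D=e−e_prev=-43.84375; u=1·(-29.25)+5/4·(-21.53125)+3/4·(-43.84375)=-89.046875; next y=-1/2·28.25+1/2·(-89.046875)≈-58.648438
n=7: y≈-58.648438, sp=-1, e=sp−y≈57.648438; I≈36.117188, D=e−e_prev≈86.898438; u=1·57.648438+5/4·36.117188+3/4·86.898438≈167.96875; next y=-1/2·(-58.648438)+1/2·167.96875≈113.308594
n=8: y≈113.308594, sp=-1, e=sp−y≈-114.308594; I≈-78.191406, D=e−e_prev≈-171.957031; u=1·(-114.308594)+5/4·(-78.191406)+3/4·(-171.957031)≈-341.015625; next y=-1/2·113.308594+1/2·(-341.015625)≈-227.162109

0 -1 -3.000 0.000
1 -1 1.000 -1.500
2 -1 -7.750 1.250
3 -1 8.750 -4.500
4 -1 -24.563 6.625
5 -1 40.906 -15.594
6 -1 -89.047 28.250
7 -1 167.969 -58.648
8 -1 -341.016 113.309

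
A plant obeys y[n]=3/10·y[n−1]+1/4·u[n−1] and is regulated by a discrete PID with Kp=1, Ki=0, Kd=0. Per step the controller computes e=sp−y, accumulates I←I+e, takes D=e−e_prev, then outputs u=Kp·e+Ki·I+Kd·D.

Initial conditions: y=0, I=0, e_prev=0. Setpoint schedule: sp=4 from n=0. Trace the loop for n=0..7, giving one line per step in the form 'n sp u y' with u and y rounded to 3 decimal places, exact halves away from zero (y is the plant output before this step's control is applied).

0 4 4.000 0.000
1 4 3.000 1.000
2 4 2.950 1.050
3 4 2.948 1.053
4 4 2.947 1.053
5 4 2.947 1.053
6 4 2.947 1.053
7 4 2.947 1.053

(exact arithmetic carried between steps; '≈' marks a value shown rounded to 6 d.p. or computed from one; I and e_prev carry over from the previous line; the table rounds u and y to 3 d.p., halves away from zero)
n=0: y=0, sp=4, e=sp−y=4; I=4, D=e−e_prev=4; u=1·4+0·4+0·4=4; next y=3/10·0+1/4·4=1
n=1: y=1, sp=4, e=sp−y=3; I=7, D=e−e_prev=-1; u=1·3+0·7+0·(-1)=3; next y=3/10·1+1/4·3=1.05
n=2: y=1.05, sp=4, e=sp−y=2.95; I=9.95, D=e−e_prev=-0.05; u=1·2.95+0·9.95+0·(-0.05)=2.95; next y=3/10·1.05+1/4·2.95=1.0525
n=3: y=1.0525, sp=4, e=sp−y=2.9475; I=12.8975, D=e−e_prev=-0.0025; u=1·2.9475+0·12.8975+0·(-0.0025)=2.9475; next y=3/10·1.0525+1/4·2.9475=1.052625
n=4: y=1.052625, sp=4, e=sp−y=2.947375; I=15.844875, D=e−e_prev=-0.000125; u=1·2.947375+0·15.844875+0·(-0.000125)=2.947375; next y=3/10·1.052625+1/4·2.947375≈1.052631
n=5: y≈1.052631, sp=4, e=sp−y≈2.947369; I≈18.792244, D=e−e_prev≈-0.000006; u=1·2.947369+0·18.792244+0·(-0.000006)≈2.947369; next y=3/10·1.052631+1/4·2.947369≈1.052632
n=6: y≈1.052632, sp=4, e=sp−y≈2.947368; I≈21.739612, D=e−e_prev≈0.000000; u=1·2.947368+0·21.739612+0·0.000000≈2.947368; next y=3/10·1.052632+1/4·2.947368≈1.052632
n=7: y≈1.052632, sp=4, e=sp−y≈2.947368; I≈24.686981, D=e−e_prev≈0.000000; u=1·2.947368+0·24.686981+0·0.000000≈2.947368; next y=3/10·1.052632+1/4·2.947368≈1.052632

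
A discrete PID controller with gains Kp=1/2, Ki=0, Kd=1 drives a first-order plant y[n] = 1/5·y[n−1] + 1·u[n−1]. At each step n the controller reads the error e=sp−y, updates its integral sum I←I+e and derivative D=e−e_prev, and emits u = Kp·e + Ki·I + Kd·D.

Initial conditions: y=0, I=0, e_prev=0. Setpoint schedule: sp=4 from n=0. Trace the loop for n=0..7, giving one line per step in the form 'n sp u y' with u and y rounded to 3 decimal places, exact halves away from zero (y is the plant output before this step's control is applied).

0 4 6.000 0.000
1 4 -7.000 6.000
2 4 16.700 -5.800
3 4 -27.110 15.540
4 4 53.543 -24.002
5 4 -95.116 48.743
6 4 178.794 -85.367
7 4 -325.948 161.720

(exact arithmetic carried between steps; '≈' marks a value shown rounded to 6 d.p. or computed from one; I and e_prev carry over from the previous line; the table rounds u and y to 3 d.p., halves away from zero)
n=0: y=0, sp=4, e=sp−y=4; I=4, D=e−e_prev=4; u=1/2·4+0·4+1·4=6; next y=1/5·0+1·6=6
n=1: y=6, sp=4, e=sp−y=-2; I=2, D=e−e_prev=-6; u=1/2·(-2)+0·2+1·(-6)=-7; next y=1/5·6+1·(-7)=-5.8
n=2: y=-5.8, sp=4, e=sp−y=9.8; I=11.8, D=e−e_prev=11.8; u=1/2·9.8+0·11.8+1·11.8=16.7; next y=1/5·(-5.8)+1·16.7=15.54
n=3: y=15.54, sp=4, e=sp−y=-11.54; I=0.26, D=e−e_prev=-21.34; u=1/2·(-11.54)+0·0.26+1·(-21.34)=-27.11; next y=1/5·15.54+1·(-27.11)=-24.002
n=4: y=-24.002, sp=4, e=sp−y=28.002; I=28.262, D=e−e_prev=39.542; u=1/2·28.002+0·28.262+1·39.542=53.543; next y=1/5·(-24.002)+1·53.543=48.7426
n=5: y=48.7426, sp=4, e=sp−y=-44.7426; I=-16.4806, D=e−e_prev=-72.7446; u=1/2·(-44.7426)+0·(-16.4806)+1·(-72.7446)=-95.1159; next y=1/5·48.7426+1·(-95.1159)=-85.36738
n=6: y=-85.36738, sp=4, e=sp−y=89.36738; I=72.88678, D=e−e_prev=134.10998; u=1/2·89.36738+0·72.88678+1·134.10998=178.79367; next y=1/5·(-85.36738)+1·178.79367=161.720194
n=7: y=161.720194, sp=4, e=sp−y=-157.720194; I=-84.833414, D=e−e_prev=-247.087574; u=1/2·(-157.720194)+0·(-84.833414)+1·(-247.087574)=-325.947671; next y=1/5·161.720194+1·(-325.947671)≈-293.603632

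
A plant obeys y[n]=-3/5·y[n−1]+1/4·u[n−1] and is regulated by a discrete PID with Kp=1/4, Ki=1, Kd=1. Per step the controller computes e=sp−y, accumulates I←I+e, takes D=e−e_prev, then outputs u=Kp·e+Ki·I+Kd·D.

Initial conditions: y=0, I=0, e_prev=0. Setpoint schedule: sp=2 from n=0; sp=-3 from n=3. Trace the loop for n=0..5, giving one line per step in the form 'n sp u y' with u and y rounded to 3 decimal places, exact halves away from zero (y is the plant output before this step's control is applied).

0 2 4.500 0.000
1 2 1.969 1.125
2 2 6.911 -0.183
3 -3 -8.009 1.838
4 -3 5.294 -3.105
5 -3 -13.699 3.186

(exact arithmetic carried between steps; '≈' marks a value shown rounded to 6 d.p. or computed from one; I and e_prev carry over from the previous line; the table rounds u and y to 3 d.p., halves away from zero)
n=0: y=0, sp=2, e=sp−y=2; I=2, D=e−e_prev=2; u=1/4·2+1·2+1·2=4.5; next y=-3/5·0+1/4·4.5=1.125
n=1: y=1.125, sp=2, e=sp−y=0.875; I=2.875, D=e−e_prev=-1.125; u=1/4·0.875+1·2.875+1·(-1.125)=1.96875; next y=-3/5·1.125+1/4·1.96875≈-0.182813
n=2: y≈-0.182813, sp=2, e=sp−y≈2.182813; I≈5.057813, D=e−e_prev≈1.307813; u=1/4·2.182813+1·5.057813+1·1.307813≈6.911328; next y=-3/5·(-0.182813)+1/4·6.911328≈1.837520
n=3: y≈1.837520, sp=-3, e=sp−y≈-4.837520; I≈0.220293, D=e−e_prev≈-7.020332; u=1/4·(-4.837520)+1·0.220293+1·(-7.020332)≈-8.009419; next y=-3/5·1.837520+1/4·(-8.009419)≈-3.104866
n=4: y≈-3.104866, sp=-3, e=sp−y≈0.104866; I≈0.325159, D=e−e_prev≈4.942386; u=1/4·0.104866+1·0.325159+1·4.942386≈5.293762; next y=-3/5·(-3.104866)+1/4·5.293762≈3.186360
n=5: y≈3.186360, sp=-3, e=sp−y≈-6.186360; I≈-5.861201, D=e−e_prev≈-6.291227; u=1/4·(-6.186360)+1·(-5.861201)+1·(-6.291227)≈-13.699018; next y=-3/5·3.186360+1/4·(-13.699018)≈-5.336571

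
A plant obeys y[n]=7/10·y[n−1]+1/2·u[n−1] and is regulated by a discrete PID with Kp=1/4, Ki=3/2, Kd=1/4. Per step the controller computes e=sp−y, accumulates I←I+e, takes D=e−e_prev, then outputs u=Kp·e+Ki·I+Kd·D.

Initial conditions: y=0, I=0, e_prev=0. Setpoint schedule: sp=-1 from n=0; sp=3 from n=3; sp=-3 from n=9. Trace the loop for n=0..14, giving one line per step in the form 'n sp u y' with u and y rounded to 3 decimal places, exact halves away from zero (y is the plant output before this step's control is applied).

0 -1 -2.000 0.000
1 -1 -1.250 -1.000
2 -1 -0.850 -1.325
3 3 7.611 -1.353
4 3 4.710 2.859
5 3 2.980 4.356
6 3 0.954 4.539
7 3 0.460 3.654
8 3 0.990 2.788
9 -3 -10.226 2.447
10 -3 -5.287 -3.400
11 -3 -2.901 -5.024
12 -3 -0.384 -4.967
13 -3 -0.015 -3.669
14 -3 -0.873 -2.576

(exact arithmetic carried between steps; '≈' marks a value shown rounded to 6 d.p. or computed from one; I and e_prev carry over from the previous line; the table rounds u and y to 3 d.p., halves away from zero)
n=0: y=0, sp=-1, e=sp−y=-1; I=-1, D=e−e_prev=-1; u=1/4·(-1)+3/2·(-1)+1/4·(-1)=-2; next y=7/10·0+1/2·(-2)=-1
n=1: y=-1, sp=-1, e=sp−y=0; I=-1, D=e−e_prev=1; u=1/4·0+3/2·(-1)+1/4·1=-1.25; next y=7/10·(-1)+1/2·(-1.25)=-1.325
n=2: y=-1.325, sp=-1, e=sp−y=0.325; I=-0.675, D=e−e_prev=0.325; u=1/4·0.325+3/2·(-0.675)+1/4·0.325=-0.85; next y=7/10·(-1.325)+1/2·(-0.85)=-1.3525
n=3: y=-1.3525, sp=3, e=sp−y=4.3525; I=3.6775, D=e−e_prev=4.0275; u=1/4·4.3525+3/2·3.6775+1/4·4.0275=7.61125; next y=7/10·(-1.3525)+1/2·7.61125=2.858875
n=4: y=2.858875, sp=3, e=sp−y=0.141125; I=3.818625, D=e−e_prev=-4.211375; u=1/4·0.141125+3/2·3.818625+1/4·(-4.211375)=4.710375; next y=7/10·2.858875+1/2·4.710375=4.3564
n=5: y=4.3564, sp=3, e=sp−y=-1.3564; I=2.462225, D=e−e_prev=-1.497525; u=1/4·(-1.3564)+3/2·2.462225+1/4·(-1.497525)≈2.979856; next y=7/10·4.3564+1/2·2.979856≈4.539408
n=6: y≈4.539408, sp=3, e=sp−y≈-1.539408; I≈0.922817, D=e−e_prev≈-0.183008; u=1/4·(-1.539408)+3/2·0.922817+1/4·(-0.183008)≈0.953621; next y=7/10·4.539408+1/2·0.953621≈3.654396
n=7: y≈3.654396, sp=3, e=sp−y≈-0.654396; I≈0.268421, D=e−e_prev≈0.885012; u=1/4·(-0.654396)+3/2·0.268421+1/4·0.885012≈0.460285; next y=7/10·3.654396+1/2·0.460285≈2.788220
n=8: y≈2.788220, sp=3, e=sp−y≈0.211780; I≈0.480201, D=e−e_prev≈0.866177; u=1/4·0.211780+3/2·0.480201+1/4·0.866177≈0.989790; next y=7/10·2.788220+1/2·0.989790≈2.446649
n=9: y≈2.446649, sp=-3, e=sp−y≈-5.446649; I≈-4.966448, D=e−e_prev≈-5.658429; u=1/4·(-5.446649)+3/2·(-4.966448)+1/4·(-5.658429)≈-10.225942; next y=7/10·2.446649+1/2·(-10.225942)≈-3.400317
n=10: y≈-3.400317, sp=-3, e=sp−y≈0.400317; I≈-4.566132, D=e−e_prev≈5.846966; u=1/4·0.400317+3/2·(-4.566132)+1/4·5.846966≈-5.287377; next y=7/10·(-3.400317)+1/2·(-5.287377)≈-5.023910
n=11: y≈-5.023910, sp=-3, e=sp−y≈2.023910; I≈-2.542222, D=e−e_prev≈1.623593; u=1/4·2.023910+3/2·(-2.542222)+1/4·1.623593≈-2.901456; next y=7/10·(-5.023910)+1/2·(-2.901456)≈-4.967465
n=12: y≈-4.967465, sp=-3, e=sp−y≈1.967465; I≈-0.574756, D=e−e_prev≈-0.056445; u=1/4·1.967465+3/2·(-0.574756)+1/4·(-0.056445)≈-0.384379; next y=7/10·(-4.967465)+1/2·(-0.384379)≈-3.669415
n=13: y≈-3.669415, sp=-3, e=sp−y≈0.669415; I≈0.094659, D=e−e_prev≈-1.298050; u=1/4·0.669415+3/2·0.094659+1/4·(-1.298050)≈-0.015170; next y=7/10·(-3.669415)+1/2·(-0.015170)≈-2.576176
n=14: y≈-2.576176, sp=-3, e=sp−y≈-0.423824; I≈-0.329165, D=e−e_prev≈-1.093240; u=1/4·(-0.423824)+3/2·(-0.329165)+1/4·(-1.093240)≈-0.873014; next y=7/10·(-2.576176)+1/2·(-0.873014)≈-2.239830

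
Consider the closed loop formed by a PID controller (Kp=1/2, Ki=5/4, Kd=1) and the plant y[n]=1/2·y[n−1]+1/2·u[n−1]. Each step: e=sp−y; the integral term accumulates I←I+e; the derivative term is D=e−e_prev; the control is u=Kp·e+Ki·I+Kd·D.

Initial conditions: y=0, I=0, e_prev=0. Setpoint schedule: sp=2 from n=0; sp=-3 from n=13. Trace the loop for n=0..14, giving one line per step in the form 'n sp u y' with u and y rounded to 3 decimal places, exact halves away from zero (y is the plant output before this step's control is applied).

0 2 5.500 0.000
1 2 -1.563 2.750
2 2 6.180 0.594
3 2 -1.899 3.387
4 2 6.429 0.744
5 2 -2.461 3.586
6 2 6.714 0.563
7 2 -2.971 3.638
8 2 7.144 0.334
9 2 -3.442 3.739
10 2 7.663 0.149
11 2 -3.946 3.906
12 2 8.225 -0.020
13 -3 -18.263 4.103
14 -3 12.734 -7.080

(exact arithmetic carried between steps; '≈' marks a value shown rounded to 6 d.p. or computed from one; I and e_prev carry over from the previous line; the table rounds u and y to 3 d.p., halves away from zero)
n=0: y=0, sp=2, e=sp−y=2; I=2, D=e−e_prev=2; u=1/2·2+5/4·2+1·2=5.5; next y=1/2·0+1/2·5.5=2.75
n=1: y=2.75, sp=2, e=sp−y=-0.75; I=1.25, D=e−e_prev=-2.75; u=1/2·(-0.75)+5/4·1.25+1·(-2.75)=-1.5625; next y=1/2·2.75+1/2·(-1.5625)=0.59375
n=2: y=0.59375, sp=2, e=sp−y=1.40625; I=2.65625, D=e−e_prev=2.15625; u=1/2·1.40625+5/4·2.65625+1·2.15625≈6.179688; next y=1/2·0.59375+1/2·6.179688≈3.386719
n=3: y≈3.386719, sp=2, e=sp−y≈-1.386719; I≈1.269531, D=e−e_prev≈-2.792969; u=1/2·(-1.386719)+5/4·1.269531+1·(-2.792969)≈-1.899414; next y=1/2·3.386719+1/2·(-1.899414)≈0.743652
n=4: y≈0.743652, sp=2, e=sp−y≈1.256348; I≈2.525879, D=e−e_prev≈2.643066; u=1/2·1.256348+5/4·2.525879+1·2.643066≈6.428589; next y=1/2·0.743652+1/2·6.428589≈3.586121
n=5: y≈3.586121, sp=2, e=sp−y≈-1.586121; I≈0.939758, D=e−e_prev≈-2.842468; u=1/2·(-1.586121)+5/4·0.939758+1·(-2.842468)≈-2.460831; next y=1/2·3.586121+1/2·(-2.460831)≈0.562645
n=6: y≈0.562645, sp=2, e=sp−y≈1.437355; I≈2.377113, D=e−e_prev≈3.023476; u=1/2·1.437355+5/4·2.377113+1·3.023476≈6.713545; next y=1/2·0.562645+1/2·6.713545≈3.638095
n=7: y≈3.638095, sp=2, e=sp−y≈-1.638095; I≈0.739018, D=e−e_prev≈-3.075450; u=1/2·(-1.638095)+5/4·0.739018+1·(-3.075450)≈-2.970724; next y=1/2·3.638095+1/2·(-2.970724)≈0.333685
n=8: y≈0.333685, sp=2, e=sp−y≈1.666315; I≈2.405333, D=e−e_prev≈3.304410; u=1/2·1.666315+5/4·2.405333+1·3.304410≈7.144233; next y=1/2·0.333685+1/2·7.144233≈3.738959
n=9: y≈3.738959, sp=2, e=sp−y≈-1.738959; I≈0.666374, D=e−e_prev≈-3.405274; u=1/2·(-1.738959)+5/4·0.666374+1·(-3.405274)≈-3.441787; next y=1/2·3.738959+1/2·(-3.441787)≈0.148586
n=10: y≈0.148586, sp=2, e=sp−y≈1.851414; I≈2.517787, D=e−e_prev≈3.590373; u=1/2·1.851414+5/4·2.517787+1·3.590373≈7.663314; next y=1/2·0.148586+1/2·7.663314≈3.905950
n=11: y≈3.905950, sp=2, e=sp−y≈-1.905950; I≈0.611837, D=e−e_prev≈-3.757364; u=1/2·(-1.905950)+5/4·0.611837+1·(-3.757364)≈-3.945542; next y=1/2·3.905950+1/2·(-3.945542)≈-0.019796
n=12: y≈-0.019796, sp=2, e=sp−y≈2.019796; I≈2.631633, D=e−e_prev≈3.925746; u=1/2·2.019796+5/4·2.631633+1·3.925746≈8.225186; next y=1/2·(-0.019796)+1/2·8.225186≈4.102695
n=13: y≈4.102695, sp=-3, e=sp−y≈-7.102695; I≈-4.471062, D=e−e_prev≈-9.122491; u=1/2·(-7.102695)+5/4·(-4.471062)+1·(-9.122491)≈-18.262665; next y=1/2·4.102695+1/2·(-18.262665)≈-7.079985
n=14: y≈-7.079985, sp=-3, e=sp−y≈4.079985; I≈-0.391076, D=e−e_prev≈11.182680; u=1/2·4.079985+5/4·(-0.391076)+1·11.182680≈12.733827; next y=1/2·(-7.079985)+1/2·12.733827≈2.826921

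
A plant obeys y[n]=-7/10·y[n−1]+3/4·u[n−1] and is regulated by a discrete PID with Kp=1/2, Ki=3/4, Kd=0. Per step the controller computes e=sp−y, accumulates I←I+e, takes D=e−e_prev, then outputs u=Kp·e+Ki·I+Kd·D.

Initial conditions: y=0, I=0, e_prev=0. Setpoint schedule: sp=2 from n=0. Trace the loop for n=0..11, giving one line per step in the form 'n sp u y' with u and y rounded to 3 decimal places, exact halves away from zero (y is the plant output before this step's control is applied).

(exact arithmetic carried between steps; '≈' marks a value shown rounded to 6 d.p. or computed from one; I and e_prev carry over from the previous line; the table rounds u and y to 3 d.p., halves away from zero)
n=0: y=0, sp=2, e=sp−y=2; I=2, D=e−e_prev=2; u=1/2·2+3/4·2+0·2=2.5; next y=-7/10·0+3/4·2.5=1.875
n=1: y=1.875, sp=2, e=sp−y=0.125; I=2.125, D=e−e_prev=-1.875; u=1/2·0.125+3/4·2.125+0·(-1.875)=1.65625; next y=-7/10·1.875+3/4·1.65625≈-0.070313
n=2: y≈-0.070313, sp=2, e=sp−y≈2.070313; I≈4.195313, D=e−e_prev≈1.945313; u=1/2·2.070313+3/4·4.195313+0·1.945313≈4.181641; next y=-7/10·(-0.070313)+3/4·4.181641≈3.185449
n=3: y≈3.185449, sp=2, e=sp−y≈-1.185449; I≈3.009863, D=e−e_prev≈-3.255762; u=1/2·(-1.185449)+3/4·3.009863+0·(-3.255762)≈1.664673; next y=-7/10·3.185449+3/4·1.664673≈-0.981310
n=4: y≈-0.981310, sp=2, e=sp−y≈2.981310; I≈5.991173, D=e−e_prev≈4.166759; u=1/2·2.981310+3/4·5.991173+0·4.166759≈5.984035; next y=-7/10·(-0.981310)+3/4·5.984035≈5.174943
n=5: y≈5.174943, sp=2, e=sp−y≈-3.174943; I≈2.816230, D=e−e_prev≈-6.156253; u=1/2·(-3.174943)+3/4·2.816230+0·(-6.156253)≈0.524701; next y=-7/10·5.174943+3/4·0.524701≈-3.228934
n=6: y≈-3.228934, sp=2, e=sp−y≈5.228934; I≈8.045164, D=e−e_prev≈8.403877; u=1/2·5.228934+3/4·8.045164+0·8.403877≈8.648340; next y=-7/10·(-3.228934)+3/4·8.648340≈8.746509
n=7: y≈8.746509, sp=2, e=sp−y≈-6.746509; I≈1.298655, D=e−e_prev≈-11.975443; u=1/2·(-6.746509)+3/4·1.298655+0·(-11.975443)≈-2.399263; next y=-7/10·8.746509+3/4·(-2.399263)≈-7.922004
n=8: y≈-7.922004, sp=2, e=sp−y≈9.922004; I≈11.220659, D=e−e_prev≈16.668513; u=1/2·9.922004+3/4·11.220659+0·16.668513≈13.376496; next y=-7/10·(-7.922004)+3/4·13.376496≈15.577775
n=9: y≈15.577775, sp=2, e=sp−y≈-13.577775; I≈-2.357116, D=e−e_prev≈-23.499779; u=1/2·(-13.577775)+3/4·(-2.357116)+0·(-23.499779)≈-8.556724; next y=-7/10·15.577775+3/4·(-8.556724)≈-17.321986
n=10: y≈-17.321986, sp=2, e=sp−y≈19.321986; I≈16.964870, D=e−e_prev≈32.899760; u=1/2·19.321986+3/4·16.964870+0·32.899760≈22.384645; next y=-7/10·(-17.321986)+3/4·22.384645≈28.913874
n=11: y≈28.913874, sp=2, e=sp−y≈-26.913874; I≈-9.949004, D=e−e_prev≈-46.235859; u=1/2·(-26.913874)+3/4·(-9.949004)+0·(-46.235859)≈-20.918690; next y=-7/10·28.913874+3/4·(-20.918690)≈-35.928729

0 2 2.500 0.000
1 2 1.656 1.875
2 2 4.182 -0.070
3 2 1.665 3.185
4 2 5.984 -0.981
5 2 0.525 5.175
6 2 8.648 -3.229
7 2 -2.399 8.747
8 2 13.376 -7.922
9 2 -8.557 15.578
10 2 22.385 -17.322
11 2 -20.919 28.914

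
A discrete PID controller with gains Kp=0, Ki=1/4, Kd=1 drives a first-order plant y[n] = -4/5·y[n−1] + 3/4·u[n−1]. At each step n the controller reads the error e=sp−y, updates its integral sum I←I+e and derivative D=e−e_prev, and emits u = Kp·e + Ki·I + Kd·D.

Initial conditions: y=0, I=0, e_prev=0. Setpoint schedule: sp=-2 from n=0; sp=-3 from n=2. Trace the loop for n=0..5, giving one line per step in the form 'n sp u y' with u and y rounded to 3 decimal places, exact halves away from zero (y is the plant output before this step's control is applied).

0 -2 -2.500 0.000
1 -2 1.344 -1.875
2 -3 -7.291 2.508
3 -3 9.193 -7.475
4 -3 -25.107 12.874
5 -3 43.778 -29.129

(exact arithmetic carried between steps; '≈' marks a value shown rounded to 6 d.p. or computed from one; I and e_prev carry over from the previous line; the table rounds u and y to 3 d.p., halves away from zero)
n=0: y=0, sp=-2, e=sp−y=-2; I=-2, D=e−e_prev=-2; u=0·(-2)+1/4·(-2)+1·(-2)=-2.5; next y=-4/5·0+3/4·(-2.5)=-1.875
n=1: y=-1.875, sp=-2, e=sp−y=-0.125; I=-2.125, D=e−e_prev=1.875; u=0·(-0.125)+1/4·(-2.125)+1·1.875=1.34375; next y=-4/5·(-1.875)+3/4·1.34375≈2.507813
n=2: y≈2.507813, sp=-3, e=sp−y≈-5.507813; I≈-7.632813, D=e−e_prev≈-5.382813; u=0·(-5.507813)+1/4·(-7.632813)+1·(-5.382813)≈-7.291016; next y=-4/5·2.507813+3/4·(-7.291016)≈-7.474512
n=3: y≈-7.474512, sp=-3, e=sp−y≈4.474512; I≈-3.158301, D=e−e_prev≈9.982324; u=0·4.474512+1/4·(-3.158301)+1·9.982324≈9.192749; next y=-4/5·(-7.474512)+3/4·9.192749≈12.874171
n=4: y≈12.874171, sp=-3, e=sp−y≈-15.874171; I≈-19.032472, D=e−e_prev≈-20.348683; u=0·(-15.874171)+1/4·(-19.032472)+1·(-20.348683)≈-25.106801; next y=-4/5·12.874171+3/4·(-25.106801)≈-29.129438
n=5: y≈-29.129438, sp=-3, e=sp−y≈26.129438; I≈7.096966, D=e−e_prev≈42.003609; u=0·26.129438+1/4·7.096966+1·42.003609≈43.777850; next y=-4/5·(-29.129438)+3/4·43.777850≈56.136938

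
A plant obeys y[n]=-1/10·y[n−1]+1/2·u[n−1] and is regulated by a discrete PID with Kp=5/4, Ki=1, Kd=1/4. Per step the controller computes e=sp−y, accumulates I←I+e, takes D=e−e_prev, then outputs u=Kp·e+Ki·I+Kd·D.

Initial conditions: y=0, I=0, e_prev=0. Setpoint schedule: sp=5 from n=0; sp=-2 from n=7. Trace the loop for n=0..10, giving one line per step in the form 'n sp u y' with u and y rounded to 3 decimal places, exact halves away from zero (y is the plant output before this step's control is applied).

(exact arithmetic carried between steps; '≈' marks a value shown rounded to 6 d.p. or computed from one; I and e_prev carry over from the previous line; the table rounds u and y to 3 d.p., halves away from zero)
n=0: y=0, sp=5, e=sp−y=5; I=5, D=e−e_prev=5; u=5/4·5+1·5+1/4·5=12.5; next y=-1/10·0+1/2·12.5=6.25
n=1: y=6.25, sp=5, e=sp−y=-1.25; I=3.75, D=e−e_prev=-6.25; u=5/4·(-1.25)+1·3.75+1/4·(-6.25)=0.625; next y=-1/10·6.25+1/2·0.625=-0.3125
n=2: y=-0.3125, sp=5, e=sp−y=5.3125; I=9.0625, D=e−e_prev=6.5625; u=5/4·5.3125+1·9.0625+1/4·6.5625=17.34375; next y=-1/10·(-0.3125)+1/2·17.34375=8.703125
n=3: y=8.703125, sp=5, e=sp−y=-3.703125; I=5.359375, D=e−e_prev=-9.015625; u=5/4·(-3.703125)+1·5.359375+1/4·(-9.015625)≈-1.523438; next y=-1/10·8.703125+1/2·(-1.523438)≈-1.632031
n=4: y≈-1.632031, sp=5, e=sp−y≈6.632031; I≈11.991406, D=e−e_prev≈10.335156; u=5/4·6.632031+1·11.991406+1/4·10.335156≈22.865234; next y=-1/10·(-1.632031)+1/2·22.865234≈11.595820
n=5: y≈11.595820, sp=5, e=sp−y≈-6.595820; I≈5.395586, D=e−e_prev≈-13.227852; u=5/4·(-6.595820)+1·5.395586+1/4·(-13.227852)≈-6.156152; next y=-1/10·11.595820+1/2·(-6.156152)≈-4.237658
n=6: y≈-4.237658, sp=5, e=sp−y≈9.237658; I≈14.633244, D=e−e_prev≈15.833479; u=5/4·9.237658+1·14.633244+1/4·15.833479≈30.138687; next y=-1/10·(-4.237658)+1/2·30.138687≈15.493109
n=7: y≈15.493109, sp=-2, e=sp−y≈-17.493109; I≈-2.859865, D=e−e_prev≈-26.730767; u=5/4·(-17.493109)+1·(-2.859865)+1/4·(-26.730767)≈-31.408943; next y=-1/10·15.493109+1/2·(-31.408943)≈-17.253782
n=8: y≈-17.253782, sp=-2, e=sp−y≈15.253782; I≈12.393918, D=e−e_prev≈32.746892; u=5/4·15.253782+1·12.393918+1/4·32.746892≈39.647868; next y=-1/10·(-17.253782)+1/2·39.647868≈21.549312
n=9: y≈21.549312, sp=-2, e=sp−y≈-23.549312; I≈-11.155395, D=e−e_prev≈-38.803095; u=5/4·(-23.549312)+1·(-11.155395)+1/4·(-38.803095)≈-50.292809; next y=-1/10·21.549312+1/2·(-50.292809)≈-27.301336
n=10: y≈-27.301336, sp=-2, e=sp−y≈25.301336; I≈14.145941, D=e−e_prev≈48.850648; u=5/4·25.301336+1·14.145941+1/4·48.850648≈57.985273; next y=-1/10·(-27.301336)+1/2·57.985273≈31.722770

0 5 12.500 0.000
1 5 0.625 6.250
2 5 17.344 -0.313
3 5 -1.523 8.703
4 5 22.865 -1.632
5 5 -6.156 11.596
6 5 30.139 -4.238
7 -2 -31.409 15.493
8 -2 39.648 -17.254
9 -2 -50.293 21.549
10 -2 57.985 -27.301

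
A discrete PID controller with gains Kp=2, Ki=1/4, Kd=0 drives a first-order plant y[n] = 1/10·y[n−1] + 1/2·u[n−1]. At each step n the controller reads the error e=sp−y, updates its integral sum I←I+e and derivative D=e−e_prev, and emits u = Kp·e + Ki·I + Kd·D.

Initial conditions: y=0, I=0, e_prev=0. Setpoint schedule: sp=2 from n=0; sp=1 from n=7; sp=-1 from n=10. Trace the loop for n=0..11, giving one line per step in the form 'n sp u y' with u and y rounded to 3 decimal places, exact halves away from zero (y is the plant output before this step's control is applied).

(exact arithmetic carried between steps; '≈' marks a value shown rounded to 6 d.p. or computed from one; I and e_prev carry over from the previous line; the table rounds u and y to 3 d.p., halves away from zero)
n=0: y=0, sp=2, e=sp−y=2; I=2, D=e−e_prev=2; u=2·2+1/4·2+0·2=4.5; next y=1/10·0+1/2·4.5=2.25
n=1: y=2.25, sp=2, e=sp−y=-0.25; I=1.75, D=e−e_prev=-2.25; u=2·(-0.25)+1/4·1.75+0·(-2.25)=-0.0625; next y=1/10·2.25+1/2·(-0.0625)=0.19375
n=2: y=0.19375, sp=2, e=sp−y=1.80625; I=3.55625, D=e−e_prev=2.05625; u=2·1.80625+1/4·3.55625+0·2.05625≈4.501563; next y=1/10·0.19375+1/2·4.501563≈2.270156
n=3: y≈2.270156, sp=2, e=sp−y≈-0.270156; I≈3.286094, D=e−e_prev≈-2.076406; u=2·(-0.270156)+1/4·3.286094+0·(-2.076406)≈0.281211; next y=1/10·2.270156+1/2·0.281211≈0.367621
n=4: y≈0.367621, sp=2, e=sp−y≈1.632379; I≈4.918473, D=e−e_prev≈1.902535; u=2·1.632379+1/4·4.918473+0·1.902535≈4.494376; next y=1/10·0.367621+1/2·4.494376≈2.283950
n=5: y≈2.283950, sp=2, e=sp−y≈-0.283950; I≈4.634523, D=e−e_prev≈-1.916329; u=2·(-0.283950)+1/4·4.634523+0·(-1.916329)≈0.590730; next y=1/10·2.283950+1/2·0.590730≈0.523760
n=6: y≈0.523760, sp=2, e=sp−y≈1.476240; I≈6.110762, D=e−e_prev≈1.760190; u=2·1.476240+1/4·6.110762+0·1.760190≈4.480170; next y=1/10·0.523760+1/2·4.480170≈2.292461
n=7: y≈2.292461, sp=1, e=sp−y≈-1.292461; I≈4.818301, D=e−e_prev≈-2.768701; u=2·(-1.292461)+1/4·4.818301+0·(-2.768701)≈-1.380347; next y=1/10·2.292461+1/2·(-1.380347)≈-0.460927
n=8: y≈-0.460927, sp=1, e=sp−y≈1.460927; I≈6.279229, D=e−e_prev≈2.753388; u=2·1.460927+1/4·6.279229+0·2.753388≈4.491662; next y=1/10·(-0.460927)+1/2·4.491662≈2.199738
n=9: y≈2.199738, sp=1, e=sp−y≈-1.199738; I≈5.079490, D=e−e_prev≈-2.660665; u=2·(-1.199738)+1/4·5.079490+0·(-2.660665)≈-1.129604; next y=1/10·2.199738+1/2·(-1.129604)≈-0.344828
n=10: y≈-0.344828, sp=-1, e=sp−y≈-0.655172; I≈4.424318, D=e−e_prev≈0.544566; u=2·(-0.655172)+1/4·4.424318+0·0.544566≈-0.204264; next y=1/10·(-0.344828)+1/2·(-0.204264)≈-0.136615
n=11: y≈-0.136615, sp=-1, e=sp−y≈-0.863385; I≈3.560933, D=e−e_prev≈-0.208213; u=2·(-0.863385)+1/4·3.560933+0·(-0.208213)≈-0.836537; next y=1/10·(-0.136615)+1/2·(-0.836537)≈-0.431930

0 2 4.500 0.000
1 2 -0.063 2.250
2 2 4.502 0.194
3 2 0.281 2.270
4 2 4.494 0.368
5 2 0.591 2.284
6 2 4.480 0.524
7 1 -1.380 2.292
8 1 4.492 -0.461
9 1 -1.130 2.200
10 -1 -0.204 -0.345
11 -1 -0.837 -0.137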